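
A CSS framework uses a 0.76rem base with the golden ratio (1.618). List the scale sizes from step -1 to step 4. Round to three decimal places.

0.470rem, 0.760rem, 1.230rem, 1.990rem, 3.219rem, 5.209rem

Step -1: 0.76 ÷ 1.618 = 0.470
Step 0: 0.76rem
Step 1: 0.76 × 1.618 = 1.230
Step 2: 0.76 × 1.618² = 1.990
Step 3: 0.76 × 1.618³ = 3.219
Step 4: 0.76 × 1.618⁴ = 5.209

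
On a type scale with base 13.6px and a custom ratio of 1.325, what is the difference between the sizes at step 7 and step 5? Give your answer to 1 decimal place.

Step 5: 13.6 × 1.325⁵ = 55.542px
Step 7: 13.6 × 1.325⁷ = 97.510px
Difference: 97.510 − 55.542 = 41.968px

42.0px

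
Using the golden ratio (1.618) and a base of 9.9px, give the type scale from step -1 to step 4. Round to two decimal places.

Step -1: 9.9 ÷ 1.618 = 6.12
Step 0: 9.9px
Step 1: 9.9 × 1.618 = 16.02
Step 2: 9.9 × 1.618² = 25.92
Step 3: 9.9 × 1.618³ = 41.93
Step 4: 9.9 × 1.618⁴ = 67.85

6.12px, 9.90px, 16.02px, 25.92px, 41.93px, 67.85px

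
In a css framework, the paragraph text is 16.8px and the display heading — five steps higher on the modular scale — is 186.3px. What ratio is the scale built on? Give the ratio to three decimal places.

The ratio satisfies 16.8 × r⁵ = 186.3, so r = (186.3 / 16.8)^(1/5).
r = 11.0893^(1/5) ≈ 1.6180

1.618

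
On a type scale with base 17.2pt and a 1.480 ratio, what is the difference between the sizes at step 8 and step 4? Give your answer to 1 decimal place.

Step 4: 17.2 × 1.480⁴ = 82.523pt
Step 8: 17.2 × 1.480⁸ = 395.933pt
Difference: 395.933 − 82.523 = 313.410pt

313.4pt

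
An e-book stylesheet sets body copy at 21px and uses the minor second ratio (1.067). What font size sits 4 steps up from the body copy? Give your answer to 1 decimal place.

27.2px

21.0 × 1.067⁴ = 21.0 × 1.29616 ≈ 27.22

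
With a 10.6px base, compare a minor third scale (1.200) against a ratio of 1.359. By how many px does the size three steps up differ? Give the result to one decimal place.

Minor third: 10.6 × 1.200³ = 18.317px
At 1.359: 10.6 × 1.359³ = 26.605px
Difference: 26.605 − 18.317 = 8.288px

8.3px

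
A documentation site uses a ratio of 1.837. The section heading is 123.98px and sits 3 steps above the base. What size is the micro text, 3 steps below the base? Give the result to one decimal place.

3.2px

Moving from step +3 to step -3 is 6 steps down, so divide by r⁶.
123.98 ÷ 1.837⁶ = 123.98 ÷ 38.42863 ≈ 3.226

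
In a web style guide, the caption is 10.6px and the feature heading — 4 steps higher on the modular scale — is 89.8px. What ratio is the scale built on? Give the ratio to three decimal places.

The ratio satisfies 10.6 × r⁴ = 89.8, so r = (89.8 / 10.6)^(1/4).
r = 8.4717^(1/4) ≈ 1.7061

1.706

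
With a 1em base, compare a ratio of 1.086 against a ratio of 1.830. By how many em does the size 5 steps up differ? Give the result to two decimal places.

19.01em

At 1.086: 1.0 × 1.086⁵ = 1.5106em
At 1.830: 1.0 × 1.830⁵ = 20.5237em
Difference: 20.5237 − 1.5106 = 19.0131em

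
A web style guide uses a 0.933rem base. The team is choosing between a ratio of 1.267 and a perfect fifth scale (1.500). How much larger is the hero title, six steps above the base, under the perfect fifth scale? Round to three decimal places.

6.768rem

At 1.267: 0.933 × 1.267⁶ = 3.85959rem
Perfect fifth: 0.933 × 1.500⁶ = 10.62745rem
Difference: 10.62745 − 3.85959 = 6.76786rem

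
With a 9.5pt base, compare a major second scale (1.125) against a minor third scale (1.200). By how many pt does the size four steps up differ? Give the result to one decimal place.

Major second: 9.5 × 1.125⁴ = 15.217pt
Minor third: 9.5 × 1.200⁴ = 19.699pt
Difference: 19.699 − 15.217 = 4.482pt

4.5pt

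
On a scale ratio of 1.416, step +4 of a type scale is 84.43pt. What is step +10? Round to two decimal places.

680.58pt

Moving from step +4 to step +10 is 6 steps up, so multiply by r⁶.
84.43 × 1.416⁶ = 84.43 × 8.06083 ≈ 680.575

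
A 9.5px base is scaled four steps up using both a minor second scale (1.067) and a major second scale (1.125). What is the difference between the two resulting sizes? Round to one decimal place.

Minor second: 9.5 × 1.067⁴ = 12.313px
Major second: 9.5 × 1.125⁴ = 15.217px
Difference: 15.217 − 12.313 = 2.904px

2.9px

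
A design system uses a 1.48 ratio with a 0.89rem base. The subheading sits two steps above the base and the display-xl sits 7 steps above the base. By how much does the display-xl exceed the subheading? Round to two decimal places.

11.89rem

Step 2: 0.89 × 1.48² = 1.9495rem
Step 7: 0.89 × 1.48⁷ = 13.8427rem
Difference: 13.8427 − 1.9495 = 11.8932rem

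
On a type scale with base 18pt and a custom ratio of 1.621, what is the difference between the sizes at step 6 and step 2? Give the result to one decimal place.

Step 2: 18.0 × 1.621² = 47.298pt
Step 6: 18.0 × 1.621⁶ = 326.566pt
Difference: 326.566 − 47.298 = 279.268pt

279.3pt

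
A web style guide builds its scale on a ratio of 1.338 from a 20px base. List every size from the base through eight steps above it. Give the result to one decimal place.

Step 0: 20px
Step 1: 20.0 × 1.338 = 26.8
Step 2: 20.0 × 1.338² = 35.8
Step 3: 20.0 × 1.338³ = 47.9
Step 4: 20.0 × 1.338⁴ = 64.1
Step 5: 20.0 × 1.338⁵ = 85.8
Step 6: 20.0 × 1.338⁶ = 114.8
Step 7: 20.0 × 1.338⁷ = 153.5
Step 8: 20.0 × 1.338⁸ = 205.4

20.0px, 26.8px, 35.8px, 47.9px, 64.1px, 85.8px, 114.8px, 153.5px, 205.4px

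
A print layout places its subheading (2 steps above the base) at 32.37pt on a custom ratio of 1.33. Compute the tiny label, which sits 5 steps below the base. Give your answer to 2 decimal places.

Moving from step +2 to step -5 is 7 steps down, so divide by r⁷.
32.37 ÷ 1.33⁷ = 32.37 ÷ 7.36142 ≈ 4.397

4.40pt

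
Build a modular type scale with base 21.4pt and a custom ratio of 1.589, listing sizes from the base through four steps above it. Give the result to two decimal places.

21.40pt, 34.00pt, 54.03pt, 85.86pt, 136.43pt

Step 0: 21.4pt
Step 1: 21.4 × 1.589 = 34.00
Step 2: 21.4 × 1.589² = 54.03
Step 3: 21.4 × 1.589³ = 85.86
Step 4: 21.4 × 1.589⁴ = 136.43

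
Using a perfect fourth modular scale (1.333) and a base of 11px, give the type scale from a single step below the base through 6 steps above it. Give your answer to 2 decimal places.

Step -1: 11.0 ÷ 1.333 = 8.25
Step 0: 11px
Step 1: 11.0 × 1.333 = 14.66
Step 2: 11.0 × 1.333² = 19.55
Step 3: 11.0 × 1.333³ = 26.05
Step 4: 11.0 × 1.333⁴ = 34.73
Step 5: 11.0 × 1.333⁵ = 46.30
Step 6: 11.0 × 1.333⁶ = 61.71

8.25px, 11.00px, 14.66px, 19.55px, 26.05px, 34.73px, 46.30px, 61.71px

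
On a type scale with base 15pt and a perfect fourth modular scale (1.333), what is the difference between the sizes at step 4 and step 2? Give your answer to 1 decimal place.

Step 2: 15.0 × 1.333² = 26.653pt
Step 4: 15.0 × 1.333⁴ = 47.360pt
Difference: 47.360 − 26.653 = 20.707pt

20.7pt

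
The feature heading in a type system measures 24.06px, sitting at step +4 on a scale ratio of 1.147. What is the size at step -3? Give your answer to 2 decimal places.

9.21px

The gap is -3 − (4) = -7 steps, so the factor is 1.147^-7.
24.06 ÷ 1.147⁷ = 24.06 ÷ 2.61182 ≈ 9.212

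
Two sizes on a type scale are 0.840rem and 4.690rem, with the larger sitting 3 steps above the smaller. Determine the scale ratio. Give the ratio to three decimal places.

1.774

r³ = 4.690 / 0.840, so r = (4.690/0.840)^(1/3).
r = 5.5833^(1/3) ≈ 1.7740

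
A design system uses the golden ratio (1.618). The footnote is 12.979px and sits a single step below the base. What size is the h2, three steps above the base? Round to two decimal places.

88.95px

12.979 × 1.618⁴ = 12.979 × 6.85353 ≈ 88.952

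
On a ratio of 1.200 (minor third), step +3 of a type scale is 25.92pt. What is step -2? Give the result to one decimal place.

10.4pt

25.92 ÷ 1.200⁵ = 25.92 ÷ 2.48832 ≈ 10.417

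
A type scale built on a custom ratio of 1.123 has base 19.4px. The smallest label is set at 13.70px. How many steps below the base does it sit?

3

1.123ⁿ = 19.4 / 13.70 = 1.4161
n = ln(1.4161) / ln(1.123) = 0.3479 / 0.1160 ≈ 3.00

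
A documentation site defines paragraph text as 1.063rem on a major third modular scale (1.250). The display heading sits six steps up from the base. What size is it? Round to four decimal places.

A modular type scale is a geometric sequence: sizeₙ = base × rⁿ.
1.063 × 1.250⁶ = 1.063 × 3.81470 ≈ 4.0550

4.0550rem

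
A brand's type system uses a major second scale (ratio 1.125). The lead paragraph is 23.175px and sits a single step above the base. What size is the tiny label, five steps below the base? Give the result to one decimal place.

23.175 ÷ 1.125⁶ = 23.175 ÷ 2.02729 ≈ 11.432

11.4px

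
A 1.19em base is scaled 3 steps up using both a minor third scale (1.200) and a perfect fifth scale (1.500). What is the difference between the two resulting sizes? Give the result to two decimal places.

1.96em

Minor third: 1.19 × 1.200³ = 2.0563em
Perfect fifth: 1.19 × 1.500³ = 4.0162em
Difference: 4.0162 − 2.0563 = 1.9599em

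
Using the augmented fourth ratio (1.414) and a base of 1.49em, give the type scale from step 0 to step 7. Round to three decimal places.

1.490em, 2.107em, 2.979em, 4.212em, 5.956em, 8.422em, 11.909em, 16.840em

Step 0: 1.49em
Step 1: 1.49 × 1.414 = 2.107
Step 2: 1.49 × 1.414² = 2.979
Step 3: 1.49 × 1.414³ = 4.212
Step 4: 1.49 × 1.414⁴ = 5.956
Step 5: 1.49 × 1.414⁵ = 8.422
Step 6: 1.49 × 1.414⁶ = 11.909
Step 7: 1.49 × 1.414⁷ = 16.840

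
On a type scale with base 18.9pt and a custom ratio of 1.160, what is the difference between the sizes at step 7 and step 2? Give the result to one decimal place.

Step 2: 18.9 × 1.160² = 25.432pt
Step 7: 18.9 × 1.160⁷ = 53.416pt
Difference: 53.416 − 25.432 = 27.984pt

28.0pt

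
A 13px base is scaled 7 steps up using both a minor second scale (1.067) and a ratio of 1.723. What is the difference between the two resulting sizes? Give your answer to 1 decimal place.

565.6px

Minor second: 13.0 × 1.067⁷ = 20.469px
At 1.723: 13.0 × 1.723⁷ = 586.058px
Difference: 586.058 − 20.469 = 565.589px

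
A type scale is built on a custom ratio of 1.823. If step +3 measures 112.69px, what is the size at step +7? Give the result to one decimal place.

Moving from step +3 to step +7 is 4 steps up, so multiply by r⁴.
112.69 × 1.823⁴ = 112.69 × 11.04452 ≈ 1244.606

1244.6px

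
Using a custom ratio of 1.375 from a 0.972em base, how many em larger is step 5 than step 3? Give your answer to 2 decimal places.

2.25em

Step 3: 0.972 × 1.375³ = 2.5268em
Step 5: 0.972 × 1.375⁵ = 4.7773em
Difference: 4.7773 − 2.5268 = 2.2505em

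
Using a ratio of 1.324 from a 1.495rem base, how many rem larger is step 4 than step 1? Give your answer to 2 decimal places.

2.61rem

Step 1: 1.495 × 1.324 = 1.9794rem
Step 4: 1.495 × 1.324⁴ = 4.5940rem
Difference: 4.5940 − 1.9794 = 2.6146rem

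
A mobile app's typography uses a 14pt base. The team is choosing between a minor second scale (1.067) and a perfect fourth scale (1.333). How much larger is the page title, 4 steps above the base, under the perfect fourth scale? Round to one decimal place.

Minor second: 14.0 × 1.067⁴ = 18.146pt
Perfect fourth: 14.0 × 1.333⁴ = 44.203pt
Difference: 44.203 − 18.146 = 26.057pt

26.1pt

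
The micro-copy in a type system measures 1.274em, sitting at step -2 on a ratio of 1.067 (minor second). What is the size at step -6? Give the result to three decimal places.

Moving from step -2 to step -6 is 4 steps down, so divide by r⁴.
1.274 ÷ 1.067⁴ = 1.274 ÷ 1.29616 ≈ 0.983

0.983em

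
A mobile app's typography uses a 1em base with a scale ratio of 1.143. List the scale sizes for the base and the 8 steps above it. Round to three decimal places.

1.000em, 1.143em, 1.306em, 1.493em, 1.707em, 1.951em, 2.230em, 2.549em, 2.913em

Step 0: 1em
Step 1: 1.0 × 1.143 = 1.143
Step 2: 1.0 × 1.143² = 1.306
Step 3: 1.0 × 1.143³ = 1.493
Step 4: 1.0 × 1.143⁴ = 1.707
Step 5: 1.0 × 1.143⁵ = 1.951
Step 6: 1.0 × 1.143⁶ = 2.230
Step 7: 1.0 × 1.143⁷ = 2.549
Step 8: 1.0 × 1.143⁸ = 2.913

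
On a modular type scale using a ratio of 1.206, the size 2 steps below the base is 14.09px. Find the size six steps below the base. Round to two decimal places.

6.66px

The gap is -6 − (-2) = -4 steps, so the factor is 1.206^-4.
14.09 ÷ 1.206⁴ = 14.09 ÷ 2.11538 ≈ 6.661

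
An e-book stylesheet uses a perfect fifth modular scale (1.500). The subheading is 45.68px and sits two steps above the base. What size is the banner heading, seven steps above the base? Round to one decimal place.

346.9px

The gap is 7 − (2) = 5 steps, so the factor is 1.500^5.
45.68 × 1.500⁵ = 45.68 × 7.59375 ≈ 346.882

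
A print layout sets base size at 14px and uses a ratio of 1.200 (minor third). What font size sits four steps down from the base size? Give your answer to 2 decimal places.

6.75px

14.0 ÷ 1.200⁴ = 14.0 ÷ 2.07360 ≈ 6.75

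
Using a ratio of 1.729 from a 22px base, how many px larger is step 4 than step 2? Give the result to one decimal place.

130.8px

Step 2: 22.0 × 1.729² = 65.768px
Step 4: 22.0 × 1.729⁴ = 196.609px
Difference: 196.609 − 65.768 = 130.841px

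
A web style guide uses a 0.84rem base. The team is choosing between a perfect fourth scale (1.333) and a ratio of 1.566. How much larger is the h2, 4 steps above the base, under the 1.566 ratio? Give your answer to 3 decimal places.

Perfect fourth: 0.84 × 1.333⁴ = 2.65216rem
At 1.566: 0.84 × 1.566⁴ = 5.05180rem
Difference: 5.05180 − 2.65216 = 2.39964rem

2.400rem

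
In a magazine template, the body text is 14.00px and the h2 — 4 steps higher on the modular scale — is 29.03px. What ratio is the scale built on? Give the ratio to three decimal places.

1.200

r⁴ = 29.03 / 14.00, so r = (29.03/14.00)^(1/4).
r = 2.0736^(1/4) ≈ 1.2000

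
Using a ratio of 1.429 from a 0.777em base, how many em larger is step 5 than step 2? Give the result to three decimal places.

3.043em

Step 2: 0.777 × 1.429² = 1.58667em
Step 5: 0.777 × 1.429⁵ = 4.63001em
Difference: 4.63001 − 1.58667 = 3.04334em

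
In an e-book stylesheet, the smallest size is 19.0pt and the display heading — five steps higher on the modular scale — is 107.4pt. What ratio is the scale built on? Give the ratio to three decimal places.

r⁵ = 107.4 / 19.0, so r = (107.4/19.0)^(1/5).
r = 5.6526^(1/5) ≈ 1.4140

1.414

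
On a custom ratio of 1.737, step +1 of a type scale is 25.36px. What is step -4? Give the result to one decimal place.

1.6px

25.36 ÷ 1.737⁵ = 25.36 ÷ 15.81245 ≈ 1.604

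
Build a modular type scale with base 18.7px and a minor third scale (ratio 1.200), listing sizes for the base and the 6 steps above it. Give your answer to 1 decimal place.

18.7px, 22.4px, 26.9px, 32.3px, 38.8px, 46.5px, 55.8px

Step 0: 18.7px
Step 1: 18.7 × 1.200 = 22.4
Step 2: 18.7 × 1.200² = 26.9
Step 3: 18.7 × 1.200³ = 32.3
Step 4: 18.7 × 1.200⁴ = 38.8
Step 5: 18.7 × 1.200⁵ = 46.5
Step 6: 18.7 × 1.200⁶ = 55.8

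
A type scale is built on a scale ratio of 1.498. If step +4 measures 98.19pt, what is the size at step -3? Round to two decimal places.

5.80pt

98.19 ÷ 1.498⁷ = 98.19 ÷ 16.92711 ≈ 5.801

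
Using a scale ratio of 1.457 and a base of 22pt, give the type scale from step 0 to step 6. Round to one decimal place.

22.0pt, 32.1pt, 46.7pt, 68.0pt, 99.1pt, 144.5pt, 210.5pt

Step 0: 22pt
Step 1: 22.0 × 1.457 = 32.1
Step 2: 22.0 × 1.457² = 46.7
Step 3: 22.0 × 1.457³ = 68.0
Step 4: 22.0 × 1.457⁴ = 99.1
Step 5: 22.0 × 1.457⁵ = 144.5
Step 6: 22.0 × 1.457⁶ = 210.5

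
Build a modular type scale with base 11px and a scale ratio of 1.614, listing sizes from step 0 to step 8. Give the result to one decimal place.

Step 0: 11px
Step 1: 11.0 × 1.614 = 17.8
Step 2: 11.0 × 1.614² = 28.7
Step 3: 11.0 × 1.614³ = 46.2
Step 4: 11.0 × 1.614⁴ = 74.6
Step 5: 11.0 × 1.614⁵ = 120.5
Step 6: 11.0 × 1.614⁶ = 194.5
Step 7: 11.0 × 1.614⁷ = 313.8
Step 8: 11.0 × 1.614⁸ = 506.5

11.0px, 17.8px, 28.7px, 46.2px, 74.6px, 120.5px, 194.5px, 313.8px, 506.5px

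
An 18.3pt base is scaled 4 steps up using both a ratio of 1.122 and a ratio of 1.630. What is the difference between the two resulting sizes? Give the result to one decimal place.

At 1.122: 18.3 × 1.122⁴ = 29.002pt
At 1.630: 18.3 × 1.630⁴ = 129.182pt
Difference: 129.182 − 29.002 = 100.180pt

100.2pt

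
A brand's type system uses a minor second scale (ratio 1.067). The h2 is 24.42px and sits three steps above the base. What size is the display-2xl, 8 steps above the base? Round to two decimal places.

33.77px

The gap is 8 − (3) = 5 steps, so the factor is 1.067^5.
24.42 × 1.067⁵ = 24.42 × 1.38300 ≈ 33.773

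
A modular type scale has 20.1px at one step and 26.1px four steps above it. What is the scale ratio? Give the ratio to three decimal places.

The ratio satisfies 20.1 × r⁴ = 26.1, so r = (26.1 / 20.1)^(1/4).
r = 1.2985^(1/4) ≈ 1.0675

1.067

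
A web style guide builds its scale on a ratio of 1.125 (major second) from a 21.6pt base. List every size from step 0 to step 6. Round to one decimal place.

Step 0: 21.6pt
Step 1: 21.6 × 1.125 = 24.3
Step 2: 21.6 × 1.125² = 27.3
Step 3: 21.6 × 1.125³ = 30.8
Step 4: 21.6 × 1.125⁴ = 34.6
Step 5: 21.6 × 1.125⁵ = 38.9
Step 6: 21.6 × 1.125⁶ = 43.8

21.6pt, 24.3pt, 27.3pt, 30.8pt, 34.6pt, 38.9pt, 43.8pt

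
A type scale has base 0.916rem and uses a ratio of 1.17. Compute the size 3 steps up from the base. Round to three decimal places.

Every step multiplies by the scale ratio.
0.916 × 1.17³ = 0.916 × 1.60161 ≈ 1.467

1.467rem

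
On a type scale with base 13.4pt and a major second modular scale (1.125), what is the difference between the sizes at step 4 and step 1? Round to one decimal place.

Step 1: 13.4 × 1.125 = 15.075pt
Step 4: 13.4 × 1.125⁴ = 21.464pt
Difference: 21.464 − 15.075 = 6.389pt

6.4pt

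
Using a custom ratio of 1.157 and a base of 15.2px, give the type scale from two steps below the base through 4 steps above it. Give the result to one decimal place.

11.4px, 13.1px, 15.2px, 17.6px, 20.3px, 23.5px, 27.2px

Step -2: 15.2 ÷ 1.157² = 11.4
Step -1: 15.2 ÷ 1.157 = 13.1
Step 0: 15.2px
Step 1: 15.2 × 1.157 = 17.6
Step 2: 15.2 × 1.157² = 20.3
Step 3: 15.2 × 1.157³ = 23.5
Step 4: 15.2 × 1.157⁴ = 27.2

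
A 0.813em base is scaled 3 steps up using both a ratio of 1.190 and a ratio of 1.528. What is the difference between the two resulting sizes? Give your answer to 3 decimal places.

At 1.190: 0.813 × 1.190³ = 1.37003em
At 1.528: 0.813 × 1.528³ = 2.90042em
Difference: 2.90042 − 1.37003 = 1.53039em

1.530em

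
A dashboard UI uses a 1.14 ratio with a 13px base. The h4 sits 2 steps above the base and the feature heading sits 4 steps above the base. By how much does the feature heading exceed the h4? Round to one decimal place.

Step 2: 13.0 × 1.14² = 16.895px
Step 4: 13.0 × 1.14⁴ = 21.956px
Difference: 21.956 − 16.895 = 5.061px

5.1px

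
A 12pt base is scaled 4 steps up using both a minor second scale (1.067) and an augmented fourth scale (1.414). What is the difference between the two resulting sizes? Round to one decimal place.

32.4pt

Minor second: 12.0 × 1.067⁴ = 15.554pt
Augmented fourth: 12.0 × 1.414⁴ = 47.971pt
Difference: 47.971 − 15.554 = 32.417pt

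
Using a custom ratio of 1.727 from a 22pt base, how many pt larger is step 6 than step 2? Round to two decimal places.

518.07pt

Step 2: 22.0 × 1.727² = 65.6156pt
Step 6: 22.0 × 1.727⁶ = 583.6825pt
Difference: 583.6825 − 65.6156 = 518.0669pt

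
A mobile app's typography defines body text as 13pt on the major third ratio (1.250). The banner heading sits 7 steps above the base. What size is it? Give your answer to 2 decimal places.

61.99pt

13.0 × 1.250⁷ = 13.0 × 4.76837 ≈ 61.99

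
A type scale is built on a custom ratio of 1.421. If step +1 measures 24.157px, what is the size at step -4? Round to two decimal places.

The gap is -4 − (1) = -5 steps, so the factor is 1.421^-5.
24.157 ÷ 1.421⁵ = 24.157 ÷ 5.79389 ≈ 4.169

4.17px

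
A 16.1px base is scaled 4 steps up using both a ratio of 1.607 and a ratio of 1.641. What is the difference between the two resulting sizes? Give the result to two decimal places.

At 1.607: 16.1 × 1.607⁴ = 107.3716px
At 1.641: 16.1 × 1.641⁴ = 116.7509px
Difference: 116.7509 − 107.3716 = 9.3793px

9.38px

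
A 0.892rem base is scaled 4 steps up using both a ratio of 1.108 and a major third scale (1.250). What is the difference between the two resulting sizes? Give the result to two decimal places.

0.83rem

At 1.108: 0.892 × 1.108⁴ = 1.3444rem
Major third: 0.892 × 1.250⁴ = 2.1777rem
Difference: 2.1777 − 1.3444 = 0.8333rem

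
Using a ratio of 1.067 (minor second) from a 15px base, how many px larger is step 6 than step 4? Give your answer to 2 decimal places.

Step 4: 15.0 × 1.067⁴ = 19.4424px
Step 6: 15.0 × 1.067⁶ = 22.1349px
Difference: 22.1349 − 19.4424 = 2.6925px

2.69px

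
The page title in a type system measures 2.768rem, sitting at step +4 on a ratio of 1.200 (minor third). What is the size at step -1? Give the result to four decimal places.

1.1124rem

2.768 ÷ 1.200⁵ = 2.768 ÷ 2.48832 ≈ 1.1124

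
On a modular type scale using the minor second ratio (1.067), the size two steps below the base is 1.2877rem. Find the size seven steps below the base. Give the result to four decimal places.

0.9311rem

1.2877 ÷ 1.067⁵ = 1.2877 ÷ 1.38300 ≈ 0.9311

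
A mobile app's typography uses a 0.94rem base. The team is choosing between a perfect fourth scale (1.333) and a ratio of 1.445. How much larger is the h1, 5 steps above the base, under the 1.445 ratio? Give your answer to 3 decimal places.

1.966rem

Perfect fourth: 0.94 × 1.333⁵ = 3.95620rem
At 1.445: 0.94 × 1.445⁵ = 5.92198rem
Difference: 5.92198 − 3.95620 = 1.96578rem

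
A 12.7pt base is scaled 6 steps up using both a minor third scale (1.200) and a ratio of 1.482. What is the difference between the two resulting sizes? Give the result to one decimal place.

96.6pt

Minor third: 12.7 × 1.200⁶ = 37.922pt
At 1.482: 12.7 × 1.482⁶ = 134.553pt
Difference: 134.553 − 37.922 = 96.631pt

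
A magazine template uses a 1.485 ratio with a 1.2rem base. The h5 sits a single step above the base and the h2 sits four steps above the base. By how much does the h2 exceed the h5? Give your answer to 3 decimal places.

4.054rem

Step 1: 1.2 × 1.485 = 1.78200rem
Step 4: 1.2 × 1.485⁴ = 5.83562rem
Difference: 5.83562 − 1.78200 = 4.05362rem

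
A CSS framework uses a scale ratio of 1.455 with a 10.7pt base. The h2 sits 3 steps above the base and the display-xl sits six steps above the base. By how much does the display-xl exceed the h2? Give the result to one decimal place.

Step 3: 10.7 × 1.455³ = 32.959pt
Step 6: 10.7 × 1.455⁶ = 101.522pt
Difference: 101.522 − 32.959 = 68.563pt

68.6pt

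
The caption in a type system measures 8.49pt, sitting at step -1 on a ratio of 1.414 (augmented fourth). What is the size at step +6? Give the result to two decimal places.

95.95pt

8.49 × 1.414⁷ = 8.49 × 11.30175 ≈ 95.952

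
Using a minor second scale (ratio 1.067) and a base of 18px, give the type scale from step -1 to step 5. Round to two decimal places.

16.87px, 18.00px, 19.21px, 20.49px, 21.87px, 23.33px, 24.89px

Step -1: 18.0 ÷ 1.067 = 16.87
Step 0: 18px
Step 1: 18.0 × 1.067 = 19.21
Step 2: 18.0 × 1.067² = 20.49
Step 3: 18.0 × 1.067³ = 21.87
Step 4: 18.0 × 1.067⁴ = 23.33
Step 5: 18.0 × 1.067⁵ = 24.89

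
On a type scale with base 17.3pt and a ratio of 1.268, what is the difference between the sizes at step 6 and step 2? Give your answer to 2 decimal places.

44.09pt

Step 2: 17.3 × 1.268² = 27.8154pt
Step 6: 17.3 × 1.268⁶ = 71.9054pt
Difference: 71.9054 − 27.8154 = 44.0900pt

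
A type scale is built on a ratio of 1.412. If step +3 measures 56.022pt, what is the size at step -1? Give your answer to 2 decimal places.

14.09pt

Moving from step +3 to step -1 is 4 steps down, so divide by r⁴.
56.022 ÷ 1.412⁴ = 56.022 ÷ 3.97502 ≈ 14.094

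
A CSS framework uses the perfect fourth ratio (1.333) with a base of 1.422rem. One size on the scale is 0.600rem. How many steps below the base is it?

1.333ⁿ = 1.422 / 0.600 = 2.3700
n = ln(2.3700) / ln(1.333) = 0.8629 / 0.2874 ≈ 3.00

3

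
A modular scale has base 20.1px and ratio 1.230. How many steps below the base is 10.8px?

1.230ⁿ = 20.1 / 10.8 = 1.8611
n = ln(1.8611) / ln(1.230) = 0.6212 / 0.2070 ≈ 3.00

3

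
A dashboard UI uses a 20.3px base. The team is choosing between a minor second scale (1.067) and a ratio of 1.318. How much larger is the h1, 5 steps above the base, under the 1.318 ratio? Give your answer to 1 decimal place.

52.7px

Minor second: 20.3 × 1.067⁵ = 28.075px
At 1.318: 20.3 × 1.318⁵ = 80.737px
Difference: 80.737 − 28.075 = 52.662px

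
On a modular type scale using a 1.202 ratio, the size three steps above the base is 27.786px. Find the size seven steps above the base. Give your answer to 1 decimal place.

27.786 × 1.202⁴ = 27.786 × 2.08746 ≈ 58.002

58.0px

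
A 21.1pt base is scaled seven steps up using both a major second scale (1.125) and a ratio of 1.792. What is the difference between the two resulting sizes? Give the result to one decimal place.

Major second: 21.1 × 1.125⁷ = 48.123pt
At 1.792: 21.1 × 1.792⁷ = 1252.127pt
Difference: 1252.127 − 48.123 = 1204.004pt

1204.0pt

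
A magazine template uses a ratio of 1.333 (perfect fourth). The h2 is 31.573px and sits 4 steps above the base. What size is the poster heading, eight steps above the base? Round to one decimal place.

31.573 × 1.333⁴ = 31.573 × 3.15733 ≈ 99.687

99.7px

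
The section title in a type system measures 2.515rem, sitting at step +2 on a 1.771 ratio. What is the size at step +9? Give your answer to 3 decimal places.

2.515 × 1.771⁷ = 2.515 × 54.64242 ≈ 137.426

137.426rem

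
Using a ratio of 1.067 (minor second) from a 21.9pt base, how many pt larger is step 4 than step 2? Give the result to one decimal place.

Step 2: 21.9 × 1.067² = 24.933pt
Step 4: 21.9 × 1.067⁴ = 28.386pt
Difference: 28.386 − 24.933 = 3.453pt

3.5pt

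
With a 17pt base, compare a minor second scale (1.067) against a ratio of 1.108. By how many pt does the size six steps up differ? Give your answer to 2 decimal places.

Minor second: 17.0 × 1.067⁶ = 25.0862pt
At 1.108: 17.0 × 1.108⁶ = 31.4548pt
Difference: 31.4548 − 25.0862 = 6.3686pt

6.37pt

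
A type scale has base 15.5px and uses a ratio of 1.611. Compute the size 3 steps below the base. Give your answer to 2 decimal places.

Every step multiplies by the scale ratio.
15.5 ÷ 1.611³ = 15.5 ÷ 4.18106 ≈ 3.71

3.71px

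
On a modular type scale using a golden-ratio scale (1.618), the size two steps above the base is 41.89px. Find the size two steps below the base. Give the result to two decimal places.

41.89 ÷ 1.618⁴ = 41.89 ÷ 6.85353 ≈ 6.112

6.11px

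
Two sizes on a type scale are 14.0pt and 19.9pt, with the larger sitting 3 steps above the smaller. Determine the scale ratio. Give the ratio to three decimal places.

1.124

The ratio satisfies 14.0 × r³ = 19.9, so r = (19.9 / 14.0)^(1/3).
r = 1.4214^(1/3) ≈ 1.1244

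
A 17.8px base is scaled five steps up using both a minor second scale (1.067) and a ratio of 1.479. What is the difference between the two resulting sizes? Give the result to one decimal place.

Minor second: 17.8 × 1.067⁵ = 24.617px
At 1.479: 17.8 × 1.479⁵ = 125.968px
Difference: 125.968 − 24.617 = 101.351px

101.4px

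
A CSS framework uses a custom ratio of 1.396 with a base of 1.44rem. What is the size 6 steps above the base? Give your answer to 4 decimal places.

10.6580rem

1.44 × 1.396⁶ = 1.44 × 7.40138 ≈ 10.6580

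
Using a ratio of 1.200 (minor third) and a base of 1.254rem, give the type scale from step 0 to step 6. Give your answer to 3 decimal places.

Step 0: 1.254rem
Step 1: 1.254 × 1.200 = 1.505
Step 2: 1.254 × 1.200² = 1.806
Step 3: 1.254 × 1.200³ = 2.167
Step 4: 1.254 × 1.200⁴ = 2.600
Step 5: 1.254 × 1.200⁵ = 3.120
Step 6: 1.254 × 1.200⁶ = 3.744

1.254rem, 1.505rem, 1.806rem, 2.167rem, 2.600rem, 3.120rem, 3.744rem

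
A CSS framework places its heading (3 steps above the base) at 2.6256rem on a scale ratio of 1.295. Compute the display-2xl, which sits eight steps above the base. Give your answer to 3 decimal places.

Moving from step +3 to step +8 is 5 steps up, so multiply by r⁵.
2.6256 × 1.295⁵ = 2.6256 × 3.64207 ≈ 9.563

9.563rem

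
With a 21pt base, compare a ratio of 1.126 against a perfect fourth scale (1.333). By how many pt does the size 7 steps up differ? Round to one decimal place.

At 1.126: 21.0 × 1.126⁷ = 48.193pt
Perfect fourth: 21.0 × 1.333⁷ = 157.047pt
Difference: 157.047 − 48.193 = 108.854pt

108.9pt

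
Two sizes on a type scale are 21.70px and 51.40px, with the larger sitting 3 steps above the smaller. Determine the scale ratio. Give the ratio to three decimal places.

1.333

r³ = 51.40 / 21.70, so r = (51.40/21.70)^(1/3).
r = 2.3687^(1/3) ≈ 1.3330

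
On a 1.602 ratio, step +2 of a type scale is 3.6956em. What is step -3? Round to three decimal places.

Moving from step +2 to step -3 is 5 steps down, so divide by r⁵.
3.6956 ÷ 1.602⁵ = 3.6956 ÷ 10.55146 ≈ 0.350

0.350em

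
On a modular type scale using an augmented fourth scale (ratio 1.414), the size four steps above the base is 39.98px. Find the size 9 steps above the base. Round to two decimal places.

Moving from step +4 to step +9 is 5 steps up, so multiply by r⁵.
39.98 × 1.414⁵ = 39.98 × 5.65258 ≈ 225.990

225.99px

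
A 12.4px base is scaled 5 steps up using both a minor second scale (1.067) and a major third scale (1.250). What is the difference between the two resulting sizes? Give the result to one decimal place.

20.7px

Minor second: 12.4 × 1.067⁵ = 17.149px
Major third: 12.4 × 1.250⁵ = 37.842px
Difference: 37.842 − 17.149 = 20.693px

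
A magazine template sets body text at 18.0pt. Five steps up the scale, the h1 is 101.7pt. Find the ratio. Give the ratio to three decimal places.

1.414

The ratio satisfies 18.0 × r⁵ = 101.7, so r = (101.7 / 18.0)^(1/5).
r = 5.6500^(1/5) ≈ 1.4139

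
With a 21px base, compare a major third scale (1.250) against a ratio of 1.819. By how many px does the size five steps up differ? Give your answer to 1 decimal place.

354.1px

Major third: 21.0 × 1.250⁵ = 64.087px
At 1.819: 21.0 × 1.819⁵ = 418.199px
Difference: 418.199 − 64.087 = 354.112px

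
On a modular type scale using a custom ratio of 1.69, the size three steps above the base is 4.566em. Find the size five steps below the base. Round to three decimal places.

4.566 ÷ 1.69⁸ = 4.566 ÷ 66.54166 ≈ 0.069

0.069em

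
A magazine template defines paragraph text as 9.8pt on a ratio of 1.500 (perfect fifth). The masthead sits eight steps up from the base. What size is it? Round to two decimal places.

251.16pt

A modular type scale is a geometric sequence: sizeₙ = base × rⁿ.
9.8 × 1.500⁸ = 9.8 × 25.62891 ≈ 251.16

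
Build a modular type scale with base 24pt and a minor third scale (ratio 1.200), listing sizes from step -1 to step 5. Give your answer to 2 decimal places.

20.00pt, 24.00pt, 28.80pt, 34.56pt, 41.47pt, 49.77pt, 59.72pt

Step -1: 24.0 ÷ 1.200 = 20.00
Step 0: 24pt
Step 1: 24.0 × 1.200 = 28.80
Step 2: 24.0 × 1.200² = 34.56
Step 3: 24.0 × 1.200³ = 41.47
Step 4: 24.0 × 1.200⁴ = 49.77
Step 5: 24.0 × 1.200⁵ = 59.72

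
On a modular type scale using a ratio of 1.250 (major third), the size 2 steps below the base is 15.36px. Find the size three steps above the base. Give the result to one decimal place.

Moving from step -2 to step +3 is 5 steps up, so multiply by r⁵.
15.36 × 1.250⁵ = 15.36 × 3.05176 ≈ 46.875

46.9px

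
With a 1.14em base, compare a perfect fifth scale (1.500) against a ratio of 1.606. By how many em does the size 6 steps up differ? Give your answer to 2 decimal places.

6.58em

Perfect fifth: 1.14 × 1.500⁶ = 12.9853em
At 1.606: 1.14 × 1.606⁶ = 19.5604em
Difference: 19.5604 − 12.9853 = 6.5751em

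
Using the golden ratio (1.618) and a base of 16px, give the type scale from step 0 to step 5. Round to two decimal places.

Step 0: 16px
Step 1: 16.0 × 1.618 = 25.89
Step 2: 16.0 × 1.618² = 41.89
Step 3: 16.0 × 1.618³ = 67.77
Step 4: 16.0 × 1.618⁴ = 109.66
Step 5: 16.0 × 1.618⁵ = 177.42

16.00px, 25.89px, 41.89px, 67.77px, 109.66px, 177.42px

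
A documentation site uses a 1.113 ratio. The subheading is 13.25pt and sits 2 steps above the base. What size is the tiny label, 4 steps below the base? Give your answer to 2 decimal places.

6.97pt

The gap is -4 − (2) = -6 steps, so the factor is 1.113^-6.
13.25 ÷ 1.113⁶ = 13.25 ÷ 1.90095 ≈ 6.970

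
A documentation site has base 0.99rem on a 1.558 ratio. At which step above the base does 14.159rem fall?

6

1.558ⁿ = 14.159 / 0.99 = 14.3020
n = ln(14.3020) / ln(1.558) = 2.6604 / 0.4434 ≈ 6.00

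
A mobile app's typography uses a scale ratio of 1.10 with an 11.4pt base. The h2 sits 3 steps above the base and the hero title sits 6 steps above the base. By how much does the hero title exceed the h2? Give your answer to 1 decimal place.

Step 3: 11.4 × 1.10³ = 15.173pt
Step 6: 11.4 × 1.10⁶ = 20.196pt
Difference: 20.196 − 15.173 = 5.023pt

5.0pt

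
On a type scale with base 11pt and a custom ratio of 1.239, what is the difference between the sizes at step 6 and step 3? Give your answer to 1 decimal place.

Step 3: 11.0 × 1.239³ = 20.922pt
Step 6: 11.0 × 1.239⁶ = 39.794pt
Difference: 39.794 − 20.922 = 18.872pt

18.9pt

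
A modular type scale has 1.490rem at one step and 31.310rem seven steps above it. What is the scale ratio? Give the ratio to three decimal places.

The ratio satisfies 1.490 × r⁷ = 31.310, so r = (31.310 / 1.490)^(1/7).
r = 21.0134^(1/7) ≈ 1.5450

1.545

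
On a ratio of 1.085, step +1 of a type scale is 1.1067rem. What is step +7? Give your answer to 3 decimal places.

1.806rem

1.1067 × 1.085⁶ = 1.1067 × 1.63147 ≈ 1.806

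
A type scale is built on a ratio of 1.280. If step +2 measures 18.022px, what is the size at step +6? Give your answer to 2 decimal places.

48.38px

18.022 × 1.280⁴ = 18.022 × 2.68435 ≈ 48.377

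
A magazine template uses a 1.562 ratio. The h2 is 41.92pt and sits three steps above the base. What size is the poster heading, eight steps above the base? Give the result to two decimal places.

389.79pt

41.92 × 1.562⁵ = 41.92 × 9.29833 ≈ 389.786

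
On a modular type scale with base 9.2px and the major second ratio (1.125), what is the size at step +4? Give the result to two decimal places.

A modular type scale is a geometric sequence: sizeₙ = base × rⁿ.
9.2 × 1.125⁴ = 9.2 × 1.60181 ≈ 14.74

14.74px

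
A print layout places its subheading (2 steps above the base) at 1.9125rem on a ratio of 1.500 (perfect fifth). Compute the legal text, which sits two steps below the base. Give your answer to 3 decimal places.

0.378rem

Moving from step +2 to step -2 is 4 steps down, so divide by r⁴.
1.9125 ÷ 1.500⁴ = 1.9125 ÷ 5.06250 ≈ 0.378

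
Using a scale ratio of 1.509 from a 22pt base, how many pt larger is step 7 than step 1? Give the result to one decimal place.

358.8pt

Step 1: 22.0 × 1.509 = 33.198pt
Step 7: 22.0 × 1.509⁷ = 391.965pt
Difference: 391.965 − 33.198 = 358.767pt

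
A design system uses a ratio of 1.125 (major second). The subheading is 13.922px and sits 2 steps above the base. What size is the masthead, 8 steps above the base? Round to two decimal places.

28.22px

Moving from step +2 to step +8 is 6 steps up, so multiply by r⁶.
13.922 × 1.125⁶ = 13.922 × 2.02729 ≈ 28.224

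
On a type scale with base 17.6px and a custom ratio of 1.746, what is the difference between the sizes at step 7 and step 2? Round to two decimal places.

Step 2: 17.6 × 1.746² = 53.6539px
Step 7: 17.6 × 1.746⁷ = 870.6074px
Difference: 870.6074 − 53.6539 = 816.9535px

816.95px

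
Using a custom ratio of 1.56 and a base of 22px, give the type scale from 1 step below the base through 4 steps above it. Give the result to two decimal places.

14.10px, 22.00px, 34.32px, 53.54px, 83.52px, 130.29px

Step -1: 22.0 ÷ 1.56 = 14.10
Step 0: 22px
Step 1: 22.0 × 1.56 = 34.32
Step 2: 22.0 × 1.56² = 53.54
Step 3: 22.0 × 1.56³ = 83.52
Step 4: 22.0 × 1.56⁴ = 130.29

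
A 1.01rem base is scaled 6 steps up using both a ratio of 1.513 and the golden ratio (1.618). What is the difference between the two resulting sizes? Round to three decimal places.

At 1.513: 1.01 × 1.513⁶ = 12.11588rem
Golden ratio: 1.01 × 1.618⁶ = 18.12143rem
Difference: 18.12143 − 12.11588 = 6.00555rem

6.006rem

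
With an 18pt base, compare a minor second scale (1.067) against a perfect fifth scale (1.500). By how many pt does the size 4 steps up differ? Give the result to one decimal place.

67.8pt

Minor second: 18.0 × 1.067⁴ = 23.331pt
Perfect fifth: 18.0 × 1.500⁴ = 91.125pt
Difference: 91.125 − 23.331 = 67.794pt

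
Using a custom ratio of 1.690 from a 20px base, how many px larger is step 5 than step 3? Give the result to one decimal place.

Step 3: 20.0 × 1.690³ = 96.536px
Step 5: 20.0 × 1.690⁵ = 275.717px
Difference: 275.717 − 96.536 = 179.181px

179.2px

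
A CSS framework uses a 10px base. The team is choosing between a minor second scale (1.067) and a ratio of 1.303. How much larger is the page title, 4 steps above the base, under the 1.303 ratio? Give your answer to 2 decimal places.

15.86px

Minor second: 10.0 × 1.067⁴ = 12.9616px
At 1.303: 10.0 × 1.303⁴ = 28.8256px
Difference: 28.8256 − 12.9616 = 15.8640px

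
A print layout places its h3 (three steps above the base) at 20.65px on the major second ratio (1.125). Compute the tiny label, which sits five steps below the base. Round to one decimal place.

20.65 ÷ 1.125⁸ = 20.65 ÷ 2.56578 ≈ 8.048

8.0px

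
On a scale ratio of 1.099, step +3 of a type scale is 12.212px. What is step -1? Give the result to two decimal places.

8.37px

The gap is -1 − (3) = -4 steps, so the factor is 1.099^-4.
12.212 ÷ 1.099⁴ = 12.212 ÷ 1.45878 ≈ 8.371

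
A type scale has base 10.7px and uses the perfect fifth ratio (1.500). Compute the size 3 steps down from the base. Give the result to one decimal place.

3.2px

10.7 ÷ 1.500³ = 10.7 ÷ 3.37500 ≈ 3.17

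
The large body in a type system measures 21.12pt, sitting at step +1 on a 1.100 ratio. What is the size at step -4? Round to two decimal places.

13.11pt

21.12 ÷ 1.100⁵ = 21.12 ÷ 1.61051 ≈ 13.114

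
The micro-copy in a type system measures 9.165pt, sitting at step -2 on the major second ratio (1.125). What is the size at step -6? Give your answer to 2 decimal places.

9.165 ÷ 1.125⁴ = 9.165 ÷ 1.60181 ≈ 5.722

5.72pt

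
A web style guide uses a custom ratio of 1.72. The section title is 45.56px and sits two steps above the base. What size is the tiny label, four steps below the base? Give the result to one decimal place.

1.8px

Moving from step +2 to step -4 is 6 steps down, so divide by r⁶.
45.56 ÷ 1.72⁶ = 45.56 ÷ 25.89230 ≈ 1.760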